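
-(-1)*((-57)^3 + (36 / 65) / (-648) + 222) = -216416071/1170 = -184971.00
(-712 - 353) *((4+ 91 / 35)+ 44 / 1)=-53889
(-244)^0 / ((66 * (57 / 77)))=7/342 = 0.02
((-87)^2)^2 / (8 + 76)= 19096587/28 = 682020.96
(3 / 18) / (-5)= -1/30 = -0.03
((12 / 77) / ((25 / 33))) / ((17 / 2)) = 72/2975 = 0.02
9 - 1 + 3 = 11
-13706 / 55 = -1246/5 = -249.20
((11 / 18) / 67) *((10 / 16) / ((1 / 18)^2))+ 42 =43.85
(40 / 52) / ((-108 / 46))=-115/351 = -0.33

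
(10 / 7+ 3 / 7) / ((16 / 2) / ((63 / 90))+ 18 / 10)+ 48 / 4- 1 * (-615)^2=-378212.86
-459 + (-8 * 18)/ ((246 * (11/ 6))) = -207153/451 = -459.32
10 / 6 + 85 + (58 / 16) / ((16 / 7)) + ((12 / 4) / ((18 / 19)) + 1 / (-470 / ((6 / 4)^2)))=8249243/90240 = 91.41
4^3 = 64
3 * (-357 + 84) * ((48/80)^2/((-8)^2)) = -7371/1600 = -4.61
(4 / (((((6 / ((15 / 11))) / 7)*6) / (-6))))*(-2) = 140/11 = 12.73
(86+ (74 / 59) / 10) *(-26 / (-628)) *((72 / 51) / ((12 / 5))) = 330291/157471 = 2.10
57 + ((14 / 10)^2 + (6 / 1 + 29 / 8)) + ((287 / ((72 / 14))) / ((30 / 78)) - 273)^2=532280683/32400 = 16428.42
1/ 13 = 0.08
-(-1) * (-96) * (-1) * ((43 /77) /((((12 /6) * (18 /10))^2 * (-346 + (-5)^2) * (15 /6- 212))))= 17200/279623421 = 0.00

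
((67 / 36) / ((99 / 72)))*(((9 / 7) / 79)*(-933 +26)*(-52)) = 6319976/6083 = 1038.96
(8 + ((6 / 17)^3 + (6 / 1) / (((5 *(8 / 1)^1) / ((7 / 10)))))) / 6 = 8007173/5895600 = 1.36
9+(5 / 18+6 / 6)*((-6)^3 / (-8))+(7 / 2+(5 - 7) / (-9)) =425/9 = 47.22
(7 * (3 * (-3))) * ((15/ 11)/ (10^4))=-189/22000 = -0.01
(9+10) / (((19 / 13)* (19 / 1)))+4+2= 127/19 = 6.68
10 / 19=0.53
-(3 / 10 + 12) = -123/10 = -12.30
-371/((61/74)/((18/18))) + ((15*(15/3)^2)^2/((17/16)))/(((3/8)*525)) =222.20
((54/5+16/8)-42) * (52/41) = -37.03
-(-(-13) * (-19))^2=-61009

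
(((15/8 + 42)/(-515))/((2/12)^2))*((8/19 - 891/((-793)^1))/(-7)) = 5655339/8356390 = 0.68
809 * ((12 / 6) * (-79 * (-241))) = 30805102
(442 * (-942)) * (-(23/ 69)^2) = 138788/3 = 46262.67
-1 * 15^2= -225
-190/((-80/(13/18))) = 247/144 = 1.72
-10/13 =-0.77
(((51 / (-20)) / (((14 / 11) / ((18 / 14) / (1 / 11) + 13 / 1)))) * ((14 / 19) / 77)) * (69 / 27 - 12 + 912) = -138091/294 = -469.70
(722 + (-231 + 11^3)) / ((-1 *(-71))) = 1822/71 = 25.66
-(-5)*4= 20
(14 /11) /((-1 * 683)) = -14/7513 = 0.00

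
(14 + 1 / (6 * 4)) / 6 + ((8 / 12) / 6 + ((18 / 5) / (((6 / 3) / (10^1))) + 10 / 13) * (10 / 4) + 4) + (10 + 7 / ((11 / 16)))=1514671/20592 = 73.56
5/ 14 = 0.36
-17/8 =-2.12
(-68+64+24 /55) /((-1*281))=196/15455 = 0.01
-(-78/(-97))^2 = -6084/9409 = -0.65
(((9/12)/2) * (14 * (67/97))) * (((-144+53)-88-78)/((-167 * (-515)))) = -361599/33369940 = -0.01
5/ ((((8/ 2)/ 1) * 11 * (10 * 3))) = 1/264 = 0.00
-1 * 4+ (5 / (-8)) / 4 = -133/32 = -4.16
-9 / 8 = -1.12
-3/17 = -0.18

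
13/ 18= 0.72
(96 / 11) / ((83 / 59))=5664/913 = 6.20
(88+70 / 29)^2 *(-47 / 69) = -4682892/841 = -5568.24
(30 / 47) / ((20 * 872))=3/81968 = 0.00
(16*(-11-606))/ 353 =-9872/353 = -27.97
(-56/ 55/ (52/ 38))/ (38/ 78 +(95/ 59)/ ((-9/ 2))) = -14868/2585 = -5.75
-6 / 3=-2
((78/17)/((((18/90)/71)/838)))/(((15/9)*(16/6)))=10441899/34 = 307114.68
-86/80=-43/40 = -1.08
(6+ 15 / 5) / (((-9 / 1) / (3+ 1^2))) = -4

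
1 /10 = 0.10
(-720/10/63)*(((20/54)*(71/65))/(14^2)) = -284/120393 = 0.00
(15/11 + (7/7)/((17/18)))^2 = 205209/34969 = 5.87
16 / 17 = 0.94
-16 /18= -8/9 = -0.89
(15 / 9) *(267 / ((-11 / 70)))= -31150/11 = -2831.82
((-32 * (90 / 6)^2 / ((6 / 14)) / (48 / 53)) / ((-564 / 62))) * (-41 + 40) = -287525/141 = -2039.18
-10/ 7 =-1.43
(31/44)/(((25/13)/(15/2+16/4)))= 9269/2200 = 4.21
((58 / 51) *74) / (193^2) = 4292/1899699 = 0.00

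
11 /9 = 1.22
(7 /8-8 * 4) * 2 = -249/4 = -62.25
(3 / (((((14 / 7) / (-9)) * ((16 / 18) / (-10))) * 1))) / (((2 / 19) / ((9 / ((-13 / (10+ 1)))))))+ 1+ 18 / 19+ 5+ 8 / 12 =-10979.96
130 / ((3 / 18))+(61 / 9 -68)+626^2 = 3533353/9 = 392594.78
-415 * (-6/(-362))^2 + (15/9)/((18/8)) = 554375/884547 = 0.63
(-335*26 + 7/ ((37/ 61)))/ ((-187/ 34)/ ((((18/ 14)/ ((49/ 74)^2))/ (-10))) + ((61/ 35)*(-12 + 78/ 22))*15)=464922612/10811081 = 43.00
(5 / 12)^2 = 25/144 = 0.17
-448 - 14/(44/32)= -5040/11 = -458.18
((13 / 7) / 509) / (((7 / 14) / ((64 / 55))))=1664/195965 = 0.01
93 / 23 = 4.04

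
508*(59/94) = 14986/47 = 318.85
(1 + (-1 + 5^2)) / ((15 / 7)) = 35/3 = 11.67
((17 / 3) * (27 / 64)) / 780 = 51/16640 = 0.00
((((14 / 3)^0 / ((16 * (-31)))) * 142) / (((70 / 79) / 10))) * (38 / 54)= -106571/46872 = -2.27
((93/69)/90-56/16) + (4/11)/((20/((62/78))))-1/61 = -31481387/9028305 = -3.49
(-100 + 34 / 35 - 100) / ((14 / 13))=-45279/245 = -184.81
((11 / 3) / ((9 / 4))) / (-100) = -0.02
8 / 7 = 1.14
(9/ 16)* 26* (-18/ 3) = -351/4 = -87.75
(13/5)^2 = 169/25 = 6.76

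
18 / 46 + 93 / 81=956/621 = 1.54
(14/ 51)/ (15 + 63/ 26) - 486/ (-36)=624509/46206 = 13.52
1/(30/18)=3/5 = 0.60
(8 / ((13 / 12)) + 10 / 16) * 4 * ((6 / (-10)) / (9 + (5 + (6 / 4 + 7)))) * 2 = -1666/975 = -1.71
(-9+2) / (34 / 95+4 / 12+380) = -1995/108497 = -0.02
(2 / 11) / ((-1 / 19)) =-38/11 = -3.45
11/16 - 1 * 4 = -53/16 = -3.31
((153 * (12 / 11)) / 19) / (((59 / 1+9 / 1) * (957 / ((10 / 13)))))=90/866723 = 0.00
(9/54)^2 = 1/36 = 0.03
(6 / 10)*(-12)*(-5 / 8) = 9/2 = 4.50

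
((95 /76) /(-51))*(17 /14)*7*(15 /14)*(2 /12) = -25/672 = -0.04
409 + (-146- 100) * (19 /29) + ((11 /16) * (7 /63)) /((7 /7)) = 1035247/4176 = 247.90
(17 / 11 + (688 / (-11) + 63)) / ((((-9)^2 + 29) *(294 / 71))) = 71/16170 = 0.00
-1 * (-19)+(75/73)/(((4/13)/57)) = 61123/292 = 209.33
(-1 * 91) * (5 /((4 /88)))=-10010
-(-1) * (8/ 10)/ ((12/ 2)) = 2/15 = 0.13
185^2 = 34225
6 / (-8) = -3/4 = -0.75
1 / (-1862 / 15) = -15/1862 = -0.01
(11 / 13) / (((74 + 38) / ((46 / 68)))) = 253/49504 = 0.01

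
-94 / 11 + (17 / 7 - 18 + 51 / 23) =-38784/1771 = -21.90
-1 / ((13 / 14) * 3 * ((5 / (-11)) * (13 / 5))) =154/507 = 0.30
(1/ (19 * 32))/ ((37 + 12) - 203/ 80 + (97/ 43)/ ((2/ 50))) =215/13445578 = 0.00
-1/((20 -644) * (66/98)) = 49/20592 = 0.00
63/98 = 9/14 = 0.64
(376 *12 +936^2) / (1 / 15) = 13209120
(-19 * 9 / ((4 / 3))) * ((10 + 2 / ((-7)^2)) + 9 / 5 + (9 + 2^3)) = -1812429/490 = -3698.83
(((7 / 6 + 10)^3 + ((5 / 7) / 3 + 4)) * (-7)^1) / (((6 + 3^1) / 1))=-2111749/1944 = -1086.29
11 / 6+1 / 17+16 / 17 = 2.83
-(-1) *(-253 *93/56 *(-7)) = 23529/8 = 2941.12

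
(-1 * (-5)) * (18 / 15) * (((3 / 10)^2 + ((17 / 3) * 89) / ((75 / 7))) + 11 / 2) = 9479/30 = 315.97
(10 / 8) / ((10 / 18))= 9/4 = 2.25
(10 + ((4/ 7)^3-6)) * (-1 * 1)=-1436/343 = -4.19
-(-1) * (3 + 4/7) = 25/7 = 3.57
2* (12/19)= 1.26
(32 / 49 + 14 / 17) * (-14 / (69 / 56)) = -6560/391 = -16.78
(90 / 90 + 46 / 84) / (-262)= -65/11004 = -0.01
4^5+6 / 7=7174/7 = 1024.86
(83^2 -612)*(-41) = -257357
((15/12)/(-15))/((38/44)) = -11/114 = -0.10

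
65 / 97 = 0.67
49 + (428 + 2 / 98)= 23374/49 = 477.02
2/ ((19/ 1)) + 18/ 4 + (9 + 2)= 593/38 = 15.61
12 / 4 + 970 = 973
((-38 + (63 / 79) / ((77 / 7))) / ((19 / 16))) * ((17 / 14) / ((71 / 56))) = -35859392/1172281 = -30.59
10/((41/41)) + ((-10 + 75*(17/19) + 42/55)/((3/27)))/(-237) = 644131/82555 = 7.80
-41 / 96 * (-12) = 41/8 = 5.12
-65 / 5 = -13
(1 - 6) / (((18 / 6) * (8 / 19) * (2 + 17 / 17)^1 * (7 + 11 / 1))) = -95/1296 = -0.07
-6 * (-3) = 18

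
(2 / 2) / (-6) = -1/6 = -0.17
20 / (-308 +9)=-20/299 = -0.07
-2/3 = -0.67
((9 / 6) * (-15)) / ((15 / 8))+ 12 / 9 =-32/3 = -10.67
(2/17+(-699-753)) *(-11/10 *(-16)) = -2172016/85 = -25553.13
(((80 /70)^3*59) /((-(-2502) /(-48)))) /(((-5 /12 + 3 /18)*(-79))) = -966656/11299449 = -0.09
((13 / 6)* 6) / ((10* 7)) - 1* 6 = -407/70 = -5.81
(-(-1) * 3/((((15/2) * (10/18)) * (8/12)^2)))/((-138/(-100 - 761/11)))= 50247/25300 = 1.99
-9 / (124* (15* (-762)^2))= -1/119999760 = 0.00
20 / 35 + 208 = 1460/7 = 208.57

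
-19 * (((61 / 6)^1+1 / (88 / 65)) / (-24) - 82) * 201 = 665054663/2112 = 314893.31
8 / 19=0.42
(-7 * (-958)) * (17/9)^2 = 1938034/81 = 23926.35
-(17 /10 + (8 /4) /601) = -10237/6010 = -1.70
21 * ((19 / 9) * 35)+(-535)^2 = 863330/3 = 287776.67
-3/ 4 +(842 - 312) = 2117/4 = 529.25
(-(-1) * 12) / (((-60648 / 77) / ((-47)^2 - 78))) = -23441/722 = -32.47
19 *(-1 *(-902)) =17138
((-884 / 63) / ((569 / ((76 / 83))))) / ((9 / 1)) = -67184/26777709 = 0.00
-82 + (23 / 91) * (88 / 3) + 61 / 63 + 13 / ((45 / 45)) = -49646/819 = -60.62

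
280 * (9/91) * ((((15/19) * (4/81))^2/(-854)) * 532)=-32000/1220427 = -0.03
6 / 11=0.55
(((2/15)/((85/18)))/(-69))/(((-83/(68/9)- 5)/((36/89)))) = 576/55627225 = 0.00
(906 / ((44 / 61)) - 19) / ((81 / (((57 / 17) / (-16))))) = -517085/161568 = -3.20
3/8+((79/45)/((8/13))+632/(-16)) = -6529/180 = -36.27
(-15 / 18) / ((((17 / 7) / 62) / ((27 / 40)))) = -1953/136 = -14.36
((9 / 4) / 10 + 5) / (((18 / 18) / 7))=1463/40 = 36.58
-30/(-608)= 15/304 = 0.05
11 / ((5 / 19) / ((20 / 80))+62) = 209/1198 = 0.17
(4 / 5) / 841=4/4205 = 0.00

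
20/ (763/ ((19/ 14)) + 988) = 190/14727 = 0.01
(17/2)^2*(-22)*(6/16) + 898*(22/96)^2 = -632335/1152 = -548.90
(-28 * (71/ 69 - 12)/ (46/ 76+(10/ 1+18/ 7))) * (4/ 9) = 22552544/2176605 = 10.36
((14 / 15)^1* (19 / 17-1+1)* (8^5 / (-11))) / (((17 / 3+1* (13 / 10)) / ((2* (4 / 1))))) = -7340032/2057 = -3568.32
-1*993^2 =-986049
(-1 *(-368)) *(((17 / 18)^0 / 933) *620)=244.54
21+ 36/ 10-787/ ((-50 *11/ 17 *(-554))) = 7482241/304700 = 24.56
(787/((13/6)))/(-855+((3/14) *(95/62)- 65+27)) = -4098696/10072907 = -0.41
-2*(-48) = 96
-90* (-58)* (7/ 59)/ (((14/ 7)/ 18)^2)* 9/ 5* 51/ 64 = 67926033/944 = 71955.54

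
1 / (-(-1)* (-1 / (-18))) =18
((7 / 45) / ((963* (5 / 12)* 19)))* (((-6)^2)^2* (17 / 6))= 3808/50825 = 0.07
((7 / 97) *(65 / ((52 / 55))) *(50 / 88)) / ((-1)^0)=4375/1552 = 2.82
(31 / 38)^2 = 961/1444 = 0.67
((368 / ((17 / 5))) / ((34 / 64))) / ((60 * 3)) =2944/2601 = 1.13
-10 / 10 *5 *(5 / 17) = -25/17 = -1.47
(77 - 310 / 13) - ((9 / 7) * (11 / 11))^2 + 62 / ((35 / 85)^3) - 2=4180602/4459 = 937.56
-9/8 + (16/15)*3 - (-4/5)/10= 431/200 = 2.16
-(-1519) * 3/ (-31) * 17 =-2499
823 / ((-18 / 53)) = -43619/18 = -2423.28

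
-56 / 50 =-28/25 = -1.12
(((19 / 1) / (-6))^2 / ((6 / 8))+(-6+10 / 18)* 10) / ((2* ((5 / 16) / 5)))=-8872/27 = -328.59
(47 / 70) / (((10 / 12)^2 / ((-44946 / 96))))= -3168693/7000 = -452.67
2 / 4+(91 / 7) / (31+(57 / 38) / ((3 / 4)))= 59/66 = 0.89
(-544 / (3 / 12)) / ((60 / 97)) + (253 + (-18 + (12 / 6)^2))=-49183/15 = -3278.87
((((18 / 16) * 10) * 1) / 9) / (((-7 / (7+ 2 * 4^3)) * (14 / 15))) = -10125/392 = -25.83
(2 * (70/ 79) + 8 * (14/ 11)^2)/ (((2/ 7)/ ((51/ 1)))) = 25134942/9559 = 2629.45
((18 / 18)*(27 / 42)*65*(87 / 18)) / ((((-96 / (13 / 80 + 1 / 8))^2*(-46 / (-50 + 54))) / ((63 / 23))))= -1131/2621440 = 0.00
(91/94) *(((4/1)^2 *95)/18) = 34580/423 = 81.75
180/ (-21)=-60/7 = -8.57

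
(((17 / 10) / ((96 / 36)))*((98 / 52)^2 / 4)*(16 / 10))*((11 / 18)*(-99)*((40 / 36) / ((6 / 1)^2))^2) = -4938857/94618368 = -0.05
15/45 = 1/3 = 0.33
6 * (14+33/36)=179/2 = 89.50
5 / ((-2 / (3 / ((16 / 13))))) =-195/32 = -6.09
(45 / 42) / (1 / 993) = 14895/14 = 1063.93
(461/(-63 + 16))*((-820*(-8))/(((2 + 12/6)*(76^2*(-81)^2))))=-94505/222640974 = 0.00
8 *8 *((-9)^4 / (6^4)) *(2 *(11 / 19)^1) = 7128/19 = 375.16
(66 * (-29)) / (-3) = 638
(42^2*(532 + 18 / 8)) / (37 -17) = 942417/20 = 47120.85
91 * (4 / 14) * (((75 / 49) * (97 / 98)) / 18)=2.19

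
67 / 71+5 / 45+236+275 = 327203/639 = 512.05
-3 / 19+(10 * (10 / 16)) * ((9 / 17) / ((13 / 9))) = 35823/16796 = 2.13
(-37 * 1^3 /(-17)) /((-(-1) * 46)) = 37/782 = 0.05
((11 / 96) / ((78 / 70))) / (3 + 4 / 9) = 385/12896 = 0.03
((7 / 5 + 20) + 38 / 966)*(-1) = -51776/2415 = -21.44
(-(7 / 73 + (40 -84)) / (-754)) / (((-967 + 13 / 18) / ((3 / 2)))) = 86535/957345506 = 0.00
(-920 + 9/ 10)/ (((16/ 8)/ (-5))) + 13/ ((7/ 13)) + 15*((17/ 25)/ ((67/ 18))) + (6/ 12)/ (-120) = 261660239/112560 = 2324.63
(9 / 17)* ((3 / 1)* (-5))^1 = -135/17 = -7.94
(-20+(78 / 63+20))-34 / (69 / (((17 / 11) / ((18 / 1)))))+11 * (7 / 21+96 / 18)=3037772/47817 = 63.53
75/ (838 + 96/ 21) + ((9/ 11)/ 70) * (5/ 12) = 56849/605528 = 0.09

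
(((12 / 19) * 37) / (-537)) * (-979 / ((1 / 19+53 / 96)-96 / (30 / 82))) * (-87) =163532160/11550691 = 14.16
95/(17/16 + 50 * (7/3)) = 4560/5651 = 0.81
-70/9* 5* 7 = -2450/9 = -272.22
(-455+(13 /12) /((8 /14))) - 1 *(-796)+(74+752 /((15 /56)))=257949/80 = 3224.36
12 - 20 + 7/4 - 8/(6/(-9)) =23/4 = 5.75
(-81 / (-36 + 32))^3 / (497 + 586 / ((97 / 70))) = 17183259/1903552 = 9.03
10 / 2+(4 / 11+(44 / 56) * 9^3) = 89035/154 = 578.15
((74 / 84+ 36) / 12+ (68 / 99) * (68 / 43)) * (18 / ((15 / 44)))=991621/4515 = 219.63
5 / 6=0.83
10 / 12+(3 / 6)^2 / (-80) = 797/960 = 0.83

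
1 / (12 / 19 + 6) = 19/126 = 0.15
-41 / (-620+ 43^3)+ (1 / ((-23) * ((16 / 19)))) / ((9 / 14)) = -10559867/130636872 = -0.08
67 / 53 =1.26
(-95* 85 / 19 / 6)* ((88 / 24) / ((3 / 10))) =-23375/27 = -865.74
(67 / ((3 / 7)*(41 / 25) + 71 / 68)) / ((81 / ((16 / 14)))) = 911200/1683909 = 0.54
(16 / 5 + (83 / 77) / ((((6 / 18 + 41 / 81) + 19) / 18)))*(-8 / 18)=-10339576/5568255 = -1.86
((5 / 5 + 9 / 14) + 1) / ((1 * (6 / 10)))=185/42 = 4.40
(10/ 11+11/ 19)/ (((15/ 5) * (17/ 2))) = 622/10659 = 0.06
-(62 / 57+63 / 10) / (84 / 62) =-130541/23940 = -5.45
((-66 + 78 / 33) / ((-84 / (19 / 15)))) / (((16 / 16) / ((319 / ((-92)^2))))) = 2755/76176 = 0.04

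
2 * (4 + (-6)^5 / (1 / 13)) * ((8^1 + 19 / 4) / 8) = -1288821/4 = -322205.25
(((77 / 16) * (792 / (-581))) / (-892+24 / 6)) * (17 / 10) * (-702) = -2166021/245680 = -8.82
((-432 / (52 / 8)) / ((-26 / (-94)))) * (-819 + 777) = 1705536/169 = 10091.93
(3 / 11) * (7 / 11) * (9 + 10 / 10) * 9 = 1890/121 = 15.62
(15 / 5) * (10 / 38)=15/19 = 0.79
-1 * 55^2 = -3025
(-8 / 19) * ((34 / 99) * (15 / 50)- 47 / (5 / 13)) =161168/3135 = 51.41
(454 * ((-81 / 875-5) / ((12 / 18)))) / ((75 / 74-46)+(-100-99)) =224555664/15798125 = 14.21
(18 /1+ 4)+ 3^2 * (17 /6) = 95/2 = 47.50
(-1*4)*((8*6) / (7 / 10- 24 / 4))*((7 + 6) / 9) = 8320/159 = 52.33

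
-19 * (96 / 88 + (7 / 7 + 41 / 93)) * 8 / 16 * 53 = -1304065/1023 = -1274.75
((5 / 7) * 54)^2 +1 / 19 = 1385149/931 = 1487.81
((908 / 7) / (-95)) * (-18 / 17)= 16344/11305 = 1.45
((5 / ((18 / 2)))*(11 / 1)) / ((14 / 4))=110/63 = 1.75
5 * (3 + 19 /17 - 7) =-245/17 = -14.41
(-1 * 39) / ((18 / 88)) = -572/3 = -190.67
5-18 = -13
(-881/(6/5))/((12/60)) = -22025/6 = -3670.83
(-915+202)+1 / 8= -5703/8 = -712.88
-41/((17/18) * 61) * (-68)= 2952/61 = 48.39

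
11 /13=0.85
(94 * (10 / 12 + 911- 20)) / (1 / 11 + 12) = 2766467/399 = 6933.50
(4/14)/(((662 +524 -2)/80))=5/259 = 0.02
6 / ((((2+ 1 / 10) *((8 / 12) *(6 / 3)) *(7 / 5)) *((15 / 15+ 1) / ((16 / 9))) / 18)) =1200/49 = 24.49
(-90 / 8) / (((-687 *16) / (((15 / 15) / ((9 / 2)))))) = 5/21984 = 0.00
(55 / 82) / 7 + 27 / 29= 17093/16646 = 1.03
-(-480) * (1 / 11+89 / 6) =7163.64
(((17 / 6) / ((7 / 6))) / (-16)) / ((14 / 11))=-187/1568 = -0.12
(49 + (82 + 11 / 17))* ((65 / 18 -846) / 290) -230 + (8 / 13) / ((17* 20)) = -117747139/192270 = -612.41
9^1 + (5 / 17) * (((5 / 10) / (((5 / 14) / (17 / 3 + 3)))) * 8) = 1915/51 = 37.55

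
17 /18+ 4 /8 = 13/9 = 1.44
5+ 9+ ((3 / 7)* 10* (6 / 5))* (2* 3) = 314/7 = 44.86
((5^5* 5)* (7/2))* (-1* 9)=-984375/2 = -492187.50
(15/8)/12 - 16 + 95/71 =-32957/2272 = -14.51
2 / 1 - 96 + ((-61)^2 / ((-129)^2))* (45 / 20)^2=-2747407/29584 = -92.87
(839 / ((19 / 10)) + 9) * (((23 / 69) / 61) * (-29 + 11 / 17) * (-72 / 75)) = 33011216/492575 = 67.02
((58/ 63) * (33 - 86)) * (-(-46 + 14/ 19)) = -2643640/1197 = -2208.55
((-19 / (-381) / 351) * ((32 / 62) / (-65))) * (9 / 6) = -152/89822655 = 0.00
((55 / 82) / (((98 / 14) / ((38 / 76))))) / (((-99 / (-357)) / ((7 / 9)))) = 595/4428 = 0.13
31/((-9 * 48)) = -31/432 = -0.07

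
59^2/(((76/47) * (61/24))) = 981642/1159 = 846.97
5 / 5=1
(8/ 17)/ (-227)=-8/3859 = 0.00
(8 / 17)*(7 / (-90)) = -28/765 = -0.04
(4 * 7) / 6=14/3 = 4.67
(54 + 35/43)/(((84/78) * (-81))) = -30641/48762 = -0.63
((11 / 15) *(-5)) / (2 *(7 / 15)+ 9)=-0.37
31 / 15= 2.07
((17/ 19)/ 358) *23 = 391/6802 = 0.06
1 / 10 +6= 61/10 = 6.10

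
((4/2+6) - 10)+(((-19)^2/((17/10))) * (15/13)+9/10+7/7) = 541279/2210 = 244.92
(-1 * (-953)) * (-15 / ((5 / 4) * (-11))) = 11436/11 = 1039.64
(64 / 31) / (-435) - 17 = -229309/13485 = -17.00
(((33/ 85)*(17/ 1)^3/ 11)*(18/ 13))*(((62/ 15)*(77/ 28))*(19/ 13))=16851879/4225 = 3988.61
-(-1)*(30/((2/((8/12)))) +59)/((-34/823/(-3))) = 170361/34 = 5010.62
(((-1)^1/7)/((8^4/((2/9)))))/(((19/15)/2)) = -5/408576 = 0.00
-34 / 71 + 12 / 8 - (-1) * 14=2133/142 = 15.02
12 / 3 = 4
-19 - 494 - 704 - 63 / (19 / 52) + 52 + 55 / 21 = -532586/399 = -1334.80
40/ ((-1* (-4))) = 10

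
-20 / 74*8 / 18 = -40/333 = -0.12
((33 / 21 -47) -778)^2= 33223696/49 = 678034.61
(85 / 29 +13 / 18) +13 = 8693/522 = 16.65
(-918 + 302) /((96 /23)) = -1771/12 = -147.58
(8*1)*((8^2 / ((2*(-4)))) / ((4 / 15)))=-240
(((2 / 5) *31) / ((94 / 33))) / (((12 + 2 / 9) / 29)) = 24273/2350 = 10.33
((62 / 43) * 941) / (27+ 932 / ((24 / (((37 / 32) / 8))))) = 89613312/2153999 = 41.60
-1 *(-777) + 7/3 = 779.33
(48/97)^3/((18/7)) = 43008/912673 = 0.05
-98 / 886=-0.11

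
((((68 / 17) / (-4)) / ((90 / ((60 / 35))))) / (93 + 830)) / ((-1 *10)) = 1/484575 = 0.00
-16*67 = -1072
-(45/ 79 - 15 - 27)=3273/79 = 41.43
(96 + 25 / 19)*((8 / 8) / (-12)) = -1849/228 = -8.11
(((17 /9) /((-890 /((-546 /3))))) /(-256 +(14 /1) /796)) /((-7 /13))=5174/1846305 = 0.00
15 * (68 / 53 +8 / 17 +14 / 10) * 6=255726/901 = 283.82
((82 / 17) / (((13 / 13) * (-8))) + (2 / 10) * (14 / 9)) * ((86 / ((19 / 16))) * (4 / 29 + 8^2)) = -2004832/1479 = -1355.53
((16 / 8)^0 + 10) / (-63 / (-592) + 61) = 6512/36175 = 0.18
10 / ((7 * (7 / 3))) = 30/49 = 0.61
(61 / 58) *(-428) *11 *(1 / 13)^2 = -143594/4901 = -29.30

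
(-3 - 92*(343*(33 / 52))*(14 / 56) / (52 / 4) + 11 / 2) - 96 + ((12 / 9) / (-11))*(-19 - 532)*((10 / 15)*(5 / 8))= -30168377/66924 = -450.79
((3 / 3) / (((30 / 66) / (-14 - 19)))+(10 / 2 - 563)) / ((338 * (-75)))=1051/42250 = 0.02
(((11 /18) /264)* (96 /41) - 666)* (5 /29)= -1228760/10701 = -114.83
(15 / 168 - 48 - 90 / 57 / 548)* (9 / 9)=-6984269/145768 = -47.91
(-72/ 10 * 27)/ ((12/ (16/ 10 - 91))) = 36207/25 = 1448.28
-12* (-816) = 9792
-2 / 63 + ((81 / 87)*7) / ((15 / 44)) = 174346/9135 = 19.09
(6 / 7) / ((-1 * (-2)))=3/7 = 0.43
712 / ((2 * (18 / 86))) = 15308/9 = 1700.89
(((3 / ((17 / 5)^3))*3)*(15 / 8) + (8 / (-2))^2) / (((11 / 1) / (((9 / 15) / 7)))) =1937217/15132040 = 0.13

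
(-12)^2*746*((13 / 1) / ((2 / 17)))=11870352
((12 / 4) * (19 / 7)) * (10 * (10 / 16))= 1425/28 = 50.89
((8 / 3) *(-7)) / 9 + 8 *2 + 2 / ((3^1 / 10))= 20.59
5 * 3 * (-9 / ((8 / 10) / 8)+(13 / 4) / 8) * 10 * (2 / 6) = -4479.69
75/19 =3.95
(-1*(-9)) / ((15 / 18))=54/5 = 10.80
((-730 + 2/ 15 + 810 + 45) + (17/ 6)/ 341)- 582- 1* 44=-1707927/3410 = -500.86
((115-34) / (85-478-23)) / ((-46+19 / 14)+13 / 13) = 567/127088 = 0.00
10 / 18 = 5/9 = 0.56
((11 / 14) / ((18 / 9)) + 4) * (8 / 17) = 246/119 = 2.07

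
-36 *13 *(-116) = 54288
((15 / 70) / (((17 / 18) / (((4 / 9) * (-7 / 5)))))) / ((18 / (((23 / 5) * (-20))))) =184/255 = 0.72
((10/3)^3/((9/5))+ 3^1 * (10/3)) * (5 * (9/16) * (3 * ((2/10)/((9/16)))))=7430/81 = 91.73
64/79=0.81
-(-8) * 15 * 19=2280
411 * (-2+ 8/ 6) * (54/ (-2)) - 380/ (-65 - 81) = 540244/73 = 7400.60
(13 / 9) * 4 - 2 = 34/9 = 3.78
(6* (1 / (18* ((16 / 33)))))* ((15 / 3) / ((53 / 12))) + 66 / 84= 2321/1484 = 1.56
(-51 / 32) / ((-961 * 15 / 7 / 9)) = 1071/153760 = 0.01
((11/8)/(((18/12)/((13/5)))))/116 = 143/6960 = 0.02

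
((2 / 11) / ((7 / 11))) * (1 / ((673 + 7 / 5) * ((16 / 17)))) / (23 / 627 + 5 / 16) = 17765/13780802 = 0.00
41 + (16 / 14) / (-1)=279/7 = 39.86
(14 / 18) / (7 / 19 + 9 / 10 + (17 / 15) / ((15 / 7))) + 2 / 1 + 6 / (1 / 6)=38.43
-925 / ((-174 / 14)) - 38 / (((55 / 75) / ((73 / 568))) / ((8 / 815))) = 823562911/11075361 = 74.36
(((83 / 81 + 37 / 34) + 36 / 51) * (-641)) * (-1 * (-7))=-34832581/2754 = -12648.00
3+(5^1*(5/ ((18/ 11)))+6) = 24.28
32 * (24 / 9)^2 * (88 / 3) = 180224/27 = 6674.96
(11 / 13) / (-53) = -11/689 = -0.02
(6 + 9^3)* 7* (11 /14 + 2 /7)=11025/2 = 5512.50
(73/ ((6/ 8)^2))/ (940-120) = 292/1845 = 0.16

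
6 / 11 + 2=28/11 = 2.55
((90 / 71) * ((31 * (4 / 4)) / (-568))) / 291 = -465/1955908 = 0.00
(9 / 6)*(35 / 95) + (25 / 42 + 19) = 8039/399 = 20.15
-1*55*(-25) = 1375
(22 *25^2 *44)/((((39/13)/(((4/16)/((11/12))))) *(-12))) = -4583.33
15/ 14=1.07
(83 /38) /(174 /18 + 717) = 249/82840 = 0.00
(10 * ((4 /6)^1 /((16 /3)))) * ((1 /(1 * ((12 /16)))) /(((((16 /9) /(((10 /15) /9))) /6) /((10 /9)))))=0.46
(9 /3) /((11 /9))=27/11 = 2.45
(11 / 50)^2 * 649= 31.41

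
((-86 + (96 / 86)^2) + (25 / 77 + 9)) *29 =-311433552/142373 = -2187.45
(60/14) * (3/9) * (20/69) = 200/483 = 0.41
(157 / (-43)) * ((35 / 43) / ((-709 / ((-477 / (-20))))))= 524223/5243764 = 0.10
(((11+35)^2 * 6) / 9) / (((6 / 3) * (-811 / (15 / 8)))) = -2645/1622 = -1.63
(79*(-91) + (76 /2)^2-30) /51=-1925/17 = -113.24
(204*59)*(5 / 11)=5470.91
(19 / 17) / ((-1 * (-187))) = 19/3179 = 0.01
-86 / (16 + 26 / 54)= -2322/445 = -5.22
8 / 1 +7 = 15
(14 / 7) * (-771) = -1542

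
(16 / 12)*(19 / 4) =19/3 = 6.33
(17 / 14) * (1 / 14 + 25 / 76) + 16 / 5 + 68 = 2669593/37240 = 71.69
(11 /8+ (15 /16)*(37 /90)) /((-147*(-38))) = 169/536256 = 0.00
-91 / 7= -13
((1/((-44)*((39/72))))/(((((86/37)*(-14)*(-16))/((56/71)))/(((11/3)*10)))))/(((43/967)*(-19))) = 178895/64851826 = 0.00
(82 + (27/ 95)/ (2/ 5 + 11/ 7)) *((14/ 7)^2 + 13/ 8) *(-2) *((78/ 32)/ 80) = -12599847/447488 = -28.16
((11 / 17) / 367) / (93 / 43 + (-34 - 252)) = -473/76146995 = 0.00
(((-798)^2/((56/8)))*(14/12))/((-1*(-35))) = 15162/5 = 3032.40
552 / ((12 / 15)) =690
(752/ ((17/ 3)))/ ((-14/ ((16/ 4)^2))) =-18048/119 = -151.66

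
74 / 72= 37/36 = 1.03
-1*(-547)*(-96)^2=5041152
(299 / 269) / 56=299/15064 = 0.02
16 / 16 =1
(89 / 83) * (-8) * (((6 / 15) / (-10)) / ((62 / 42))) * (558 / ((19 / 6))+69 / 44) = 41.32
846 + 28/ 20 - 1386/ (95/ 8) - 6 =724.68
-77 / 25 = -3.08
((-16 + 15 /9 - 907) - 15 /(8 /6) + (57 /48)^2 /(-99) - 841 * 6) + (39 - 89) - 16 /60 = -763977677/126720 = -6028.86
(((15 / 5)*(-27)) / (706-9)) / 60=-27/13940 = 0.00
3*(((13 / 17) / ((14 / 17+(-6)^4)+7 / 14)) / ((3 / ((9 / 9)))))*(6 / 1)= 4/1131 = 0.00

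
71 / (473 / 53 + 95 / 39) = 6.25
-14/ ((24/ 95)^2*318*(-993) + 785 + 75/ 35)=442225/611736509 = 0.00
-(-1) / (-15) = -0.07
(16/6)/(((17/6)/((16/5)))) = 256/85 = 3.01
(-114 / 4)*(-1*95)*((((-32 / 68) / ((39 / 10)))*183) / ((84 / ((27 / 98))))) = -14864175/75803 = -196.09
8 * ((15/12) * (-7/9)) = -70/9 = -7.78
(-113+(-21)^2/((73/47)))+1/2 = 25029/146 = 171.43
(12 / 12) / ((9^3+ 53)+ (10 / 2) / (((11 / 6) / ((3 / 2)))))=11/8647 = 0.00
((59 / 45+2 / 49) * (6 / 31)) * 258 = 512732/7595 = 67.51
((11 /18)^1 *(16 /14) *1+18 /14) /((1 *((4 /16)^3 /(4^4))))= 2048000/63 = 32507.94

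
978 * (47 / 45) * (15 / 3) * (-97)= -1486234/3 = -495411.33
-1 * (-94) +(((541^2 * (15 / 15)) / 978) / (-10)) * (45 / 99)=1729823/21516 = 80.40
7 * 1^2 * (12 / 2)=42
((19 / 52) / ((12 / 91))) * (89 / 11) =11837/528 = 22.42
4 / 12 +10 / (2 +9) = 41/33 = 1.24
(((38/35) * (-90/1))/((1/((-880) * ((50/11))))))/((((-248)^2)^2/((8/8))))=21375/206868704 = 0.00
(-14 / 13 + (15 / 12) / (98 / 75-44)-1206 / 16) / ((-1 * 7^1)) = 6367213/582764 = 10.93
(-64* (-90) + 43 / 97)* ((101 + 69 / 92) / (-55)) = -20674231/1940 = -10656.82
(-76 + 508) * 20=8640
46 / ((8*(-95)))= -23/380 = -0.06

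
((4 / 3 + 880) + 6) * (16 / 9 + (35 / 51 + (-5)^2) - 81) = -21804442/459 = -47504.23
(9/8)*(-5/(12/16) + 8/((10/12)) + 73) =85.42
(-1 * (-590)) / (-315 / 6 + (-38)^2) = 0.42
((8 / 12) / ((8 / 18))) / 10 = 3/20 = 0.15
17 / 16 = 1.06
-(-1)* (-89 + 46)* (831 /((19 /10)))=-357330/19 = -18806.84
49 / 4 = 12.25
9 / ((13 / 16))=144/13 = 11.08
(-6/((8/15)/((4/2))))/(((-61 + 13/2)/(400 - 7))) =17685/109 = 162.25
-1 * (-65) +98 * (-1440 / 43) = -138325/43 = -3216.86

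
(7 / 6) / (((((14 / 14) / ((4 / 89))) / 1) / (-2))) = -28/267 = -0.10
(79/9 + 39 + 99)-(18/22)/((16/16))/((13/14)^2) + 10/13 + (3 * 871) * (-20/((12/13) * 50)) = -164917783/167310 = -985.70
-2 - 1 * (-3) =1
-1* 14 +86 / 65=-824/65 = -12.68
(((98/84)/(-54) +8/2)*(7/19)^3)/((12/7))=3094889/26667792 = 0.12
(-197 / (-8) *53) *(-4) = -10441/2 = -5220.50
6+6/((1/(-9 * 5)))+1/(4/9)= -1047/4 = -261.75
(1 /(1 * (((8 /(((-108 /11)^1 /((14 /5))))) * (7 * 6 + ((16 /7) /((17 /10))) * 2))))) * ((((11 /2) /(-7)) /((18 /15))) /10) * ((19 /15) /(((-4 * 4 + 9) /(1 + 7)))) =-969/1042328 = 0.00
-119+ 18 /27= -355/3 = -118.33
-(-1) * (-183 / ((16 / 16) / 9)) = -1647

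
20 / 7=2.86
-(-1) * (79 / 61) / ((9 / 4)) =316/549 = 0.58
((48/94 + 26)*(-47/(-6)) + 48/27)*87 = 54665/3 = 18221.67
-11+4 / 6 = -31/3 = -10.33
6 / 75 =2/25 = 0.08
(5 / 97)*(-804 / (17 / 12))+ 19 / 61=-2911309/100589 = -28.94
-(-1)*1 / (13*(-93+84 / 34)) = -17/20007 = 0.00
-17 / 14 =-1.21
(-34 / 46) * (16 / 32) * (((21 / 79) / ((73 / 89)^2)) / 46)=-2827797/890816956 = 0.00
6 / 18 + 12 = 37/3 = 12.33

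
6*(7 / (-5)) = -42/5 = -8.40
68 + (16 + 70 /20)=175/2 = 87.50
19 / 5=3.80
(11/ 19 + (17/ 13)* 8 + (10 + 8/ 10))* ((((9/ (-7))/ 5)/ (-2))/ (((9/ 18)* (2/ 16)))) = 1942056/43225 = 44.93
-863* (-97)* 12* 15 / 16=3766995/4 = 941748.75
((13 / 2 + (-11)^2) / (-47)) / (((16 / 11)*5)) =-561/1504 = -0.37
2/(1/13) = 26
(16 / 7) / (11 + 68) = 16/553 = 0.03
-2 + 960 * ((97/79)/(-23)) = -96754/1817 = -53.25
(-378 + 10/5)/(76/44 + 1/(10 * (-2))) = -82720/369 = -224.17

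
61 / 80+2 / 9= 709/720 = 0.98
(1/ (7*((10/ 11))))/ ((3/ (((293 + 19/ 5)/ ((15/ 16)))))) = 18656/1125 = 16.58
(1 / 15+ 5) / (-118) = -38/885 = -0.04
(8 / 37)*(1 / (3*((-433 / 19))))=-152/48063 = 0.00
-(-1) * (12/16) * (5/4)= 15/16 = 0.94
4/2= 2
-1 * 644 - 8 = -652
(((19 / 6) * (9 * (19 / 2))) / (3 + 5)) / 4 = 1083/128 = 8.46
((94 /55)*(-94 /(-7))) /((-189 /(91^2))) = -1493284/1485 = -1005.58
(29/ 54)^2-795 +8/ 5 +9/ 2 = -11497957/14580 = -788.61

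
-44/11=-4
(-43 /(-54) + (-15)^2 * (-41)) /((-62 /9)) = 498107/372 = 1339.00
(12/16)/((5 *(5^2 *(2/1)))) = 3/1000 = 0.00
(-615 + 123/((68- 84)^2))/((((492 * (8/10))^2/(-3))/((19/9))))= 607525/24182784 = 0.03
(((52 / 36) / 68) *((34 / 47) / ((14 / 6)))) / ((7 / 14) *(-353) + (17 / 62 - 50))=-403/13843662 = 0.00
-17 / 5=-3.40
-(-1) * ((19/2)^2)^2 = 130321/16 = 8145.06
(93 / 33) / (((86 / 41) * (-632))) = -1271/597872 = 0.00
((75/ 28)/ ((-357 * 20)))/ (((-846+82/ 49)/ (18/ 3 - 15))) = -45/11253184 = 0.00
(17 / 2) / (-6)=-1.42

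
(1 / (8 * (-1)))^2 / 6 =1/384 = 0.00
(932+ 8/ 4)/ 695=934/695 = 1.34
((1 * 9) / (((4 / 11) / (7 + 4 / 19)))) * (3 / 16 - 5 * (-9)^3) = 791034849/1216 = 650522.08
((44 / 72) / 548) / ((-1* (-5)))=11/49320 = 0.00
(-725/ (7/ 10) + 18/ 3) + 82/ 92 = -331281/322 = -1028.82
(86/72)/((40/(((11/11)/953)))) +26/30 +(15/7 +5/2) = 52926109/9606240 = 5.51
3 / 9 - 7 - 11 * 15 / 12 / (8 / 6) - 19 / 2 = -1271/48 = -26.48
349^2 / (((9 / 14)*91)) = 243602/117 = 2082.07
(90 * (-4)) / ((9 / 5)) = -200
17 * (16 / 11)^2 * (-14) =-60928/121 = -503.54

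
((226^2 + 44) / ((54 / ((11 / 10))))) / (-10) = -1562/15 = -104.13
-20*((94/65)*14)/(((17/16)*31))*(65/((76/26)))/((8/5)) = -1710800/10013 = -170.86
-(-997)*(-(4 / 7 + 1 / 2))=-14955/14 = -1068.21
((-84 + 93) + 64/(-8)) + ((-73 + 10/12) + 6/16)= -1699/24 = -70.79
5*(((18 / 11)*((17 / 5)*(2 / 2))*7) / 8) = 1071/44 = 24.34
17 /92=0.18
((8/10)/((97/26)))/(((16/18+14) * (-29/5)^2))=2340/5465659 = 0.00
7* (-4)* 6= -168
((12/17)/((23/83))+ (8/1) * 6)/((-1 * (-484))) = 0.10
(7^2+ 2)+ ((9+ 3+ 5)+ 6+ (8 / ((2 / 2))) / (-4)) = 72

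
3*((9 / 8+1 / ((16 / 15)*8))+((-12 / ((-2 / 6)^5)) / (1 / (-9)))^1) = -78728.27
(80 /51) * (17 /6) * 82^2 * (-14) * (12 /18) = -7530880/27 = -278921.48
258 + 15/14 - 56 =2843/14 = 203.07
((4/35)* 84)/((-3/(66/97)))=-1056/485 = -2.18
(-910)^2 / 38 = 414050/19 = 21792.11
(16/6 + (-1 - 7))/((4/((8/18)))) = -16/27 = -0.59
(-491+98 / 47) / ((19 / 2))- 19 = -62925/893 = -70.46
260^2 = 67600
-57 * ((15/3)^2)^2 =-35625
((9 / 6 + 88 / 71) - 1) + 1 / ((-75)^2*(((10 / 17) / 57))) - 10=-5486971/665625 = -8.24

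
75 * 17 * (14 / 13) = 17850/13 = 1373.08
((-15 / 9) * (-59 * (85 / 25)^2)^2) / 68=-17102153/1500 = -11401.44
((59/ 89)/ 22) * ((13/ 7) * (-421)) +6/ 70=-1608661/68530 = -23.47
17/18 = 0.94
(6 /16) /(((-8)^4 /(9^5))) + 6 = 373755/32768 = 11.41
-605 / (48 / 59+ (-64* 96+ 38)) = 3245/32746 = 0.10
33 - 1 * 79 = -46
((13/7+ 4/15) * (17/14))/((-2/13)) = -49283/2940 = -16.76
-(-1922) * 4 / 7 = 7688/7 = 1098.29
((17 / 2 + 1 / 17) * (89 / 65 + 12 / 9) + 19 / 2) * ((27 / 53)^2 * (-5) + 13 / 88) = -602879403/16067480 = -37.52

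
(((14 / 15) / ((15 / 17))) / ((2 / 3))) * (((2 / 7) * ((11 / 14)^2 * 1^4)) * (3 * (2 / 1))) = 2057/1225 = 1.68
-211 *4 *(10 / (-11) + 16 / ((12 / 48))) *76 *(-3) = 133547808/11 = 12140709.82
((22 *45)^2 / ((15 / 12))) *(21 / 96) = 343035/2 = 171517.50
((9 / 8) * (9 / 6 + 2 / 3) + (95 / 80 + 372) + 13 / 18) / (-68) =-27097/4896 = -5.53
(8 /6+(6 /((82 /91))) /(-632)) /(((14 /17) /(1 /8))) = 0.20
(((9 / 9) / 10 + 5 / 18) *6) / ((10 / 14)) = 238/75 = 3.17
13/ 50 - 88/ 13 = -4231/650 = -6.51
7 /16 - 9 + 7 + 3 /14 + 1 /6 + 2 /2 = -61/336 = -0.18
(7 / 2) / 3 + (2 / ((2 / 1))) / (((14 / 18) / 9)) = 535/42 = 12.74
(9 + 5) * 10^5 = 1400000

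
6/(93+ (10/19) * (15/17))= 0.06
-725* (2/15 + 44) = -95990/3 = -31996.67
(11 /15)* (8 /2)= 44/15 = 2.93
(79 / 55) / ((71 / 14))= 1106/3905 = 0.28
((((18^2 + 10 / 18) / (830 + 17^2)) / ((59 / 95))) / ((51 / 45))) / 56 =1387475/188555976 = 0.01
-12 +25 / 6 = -47/6 = -7.83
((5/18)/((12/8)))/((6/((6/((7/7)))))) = 5/27 = 0.19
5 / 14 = 0.36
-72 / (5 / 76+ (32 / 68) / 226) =-1167968/1101 = -1060.82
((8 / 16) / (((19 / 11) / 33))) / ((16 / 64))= 726/19 = 38.21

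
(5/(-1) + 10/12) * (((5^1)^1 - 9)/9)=50/27 = 1.85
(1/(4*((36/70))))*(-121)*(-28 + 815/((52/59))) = -21941535/416 = -52744.07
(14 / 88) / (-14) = -1/88 = -0.01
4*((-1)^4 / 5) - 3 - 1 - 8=-56/5 = -11.20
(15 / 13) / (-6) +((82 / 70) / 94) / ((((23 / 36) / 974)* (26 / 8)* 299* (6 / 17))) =-40270253/294129290 = -0.14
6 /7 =0.86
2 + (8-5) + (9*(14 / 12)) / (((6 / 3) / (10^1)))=115/2 = 57.50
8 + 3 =11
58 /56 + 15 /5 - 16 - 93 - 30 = -3779/28 = -134.96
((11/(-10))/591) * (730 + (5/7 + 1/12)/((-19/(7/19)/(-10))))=-3479333/2560212 = -1.36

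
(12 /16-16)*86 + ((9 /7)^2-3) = -128659/98 = -1312.85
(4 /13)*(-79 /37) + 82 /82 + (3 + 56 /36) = 4.90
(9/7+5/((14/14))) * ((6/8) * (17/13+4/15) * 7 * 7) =23639/65 = 363.68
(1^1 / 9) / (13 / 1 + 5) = 1/162 = 0.01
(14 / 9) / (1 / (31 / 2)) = 217/9 = 24.11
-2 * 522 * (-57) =59508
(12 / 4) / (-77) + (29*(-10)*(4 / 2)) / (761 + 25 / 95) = -0.80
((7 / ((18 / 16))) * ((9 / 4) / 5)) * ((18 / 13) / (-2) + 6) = 966/65 = 14.86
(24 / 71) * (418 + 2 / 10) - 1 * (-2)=50894/355 = 143.36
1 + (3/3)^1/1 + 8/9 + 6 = 8.89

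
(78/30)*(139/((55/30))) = 10842/55 = 197.13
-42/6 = -7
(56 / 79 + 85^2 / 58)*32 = 9184368/2291 = 4008.89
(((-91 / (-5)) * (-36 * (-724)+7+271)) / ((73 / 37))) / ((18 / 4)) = 177387028/3285 = 53999.10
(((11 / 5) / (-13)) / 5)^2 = 121/105625 = 0.00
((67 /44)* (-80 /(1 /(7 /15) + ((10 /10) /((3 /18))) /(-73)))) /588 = -24455/243243 = -0.10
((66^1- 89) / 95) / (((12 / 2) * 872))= -23/497040 = 0.00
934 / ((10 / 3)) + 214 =494.20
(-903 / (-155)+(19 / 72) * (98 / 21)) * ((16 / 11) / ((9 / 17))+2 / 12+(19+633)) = 494175437/106920 = 4621.92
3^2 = 9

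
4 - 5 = -1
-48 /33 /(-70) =8/385 = 0.02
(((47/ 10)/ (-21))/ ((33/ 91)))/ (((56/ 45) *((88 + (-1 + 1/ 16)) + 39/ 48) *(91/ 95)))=-235/39886 = -0.01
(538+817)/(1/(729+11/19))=18783010/19 = 988579.47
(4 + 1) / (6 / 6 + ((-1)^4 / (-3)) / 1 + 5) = 15/17 = 0.88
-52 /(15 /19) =-988/15 = -65.87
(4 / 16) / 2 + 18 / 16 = 5/4 = 1.25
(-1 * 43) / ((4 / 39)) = -1677/4 = -419.25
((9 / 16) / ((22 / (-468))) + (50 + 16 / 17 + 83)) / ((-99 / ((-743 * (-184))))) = -346479475/2057 = -168439.22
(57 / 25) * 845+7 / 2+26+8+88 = 2052.10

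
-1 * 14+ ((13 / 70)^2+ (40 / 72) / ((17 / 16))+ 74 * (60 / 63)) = 42758057/749700 = 57.03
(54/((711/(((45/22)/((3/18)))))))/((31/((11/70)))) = 81/17143 = 0.00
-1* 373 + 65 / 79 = -29402/79 = -372.18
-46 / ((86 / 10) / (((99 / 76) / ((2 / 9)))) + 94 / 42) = -1434510/115547 = -12.41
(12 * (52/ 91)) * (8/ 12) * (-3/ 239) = -96/1673 = -0.06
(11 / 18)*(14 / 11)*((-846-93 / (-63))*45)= -88675/3 = -29558.33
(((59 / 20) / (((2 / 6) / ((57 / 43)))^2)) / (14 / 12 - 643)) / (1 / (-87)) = 450282159/71204990 = 6.32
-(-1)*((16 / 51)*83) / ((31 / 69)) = 30544/527 = 57.96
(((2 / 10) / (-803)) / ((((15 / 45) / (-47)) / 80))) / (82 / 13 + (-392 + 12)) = -14664/1950487 = -0.01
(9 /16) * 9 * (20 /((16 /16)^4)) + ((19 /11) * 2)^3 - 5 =731923/5324 = 137.48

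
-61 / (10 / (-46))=1403/5 = 280.60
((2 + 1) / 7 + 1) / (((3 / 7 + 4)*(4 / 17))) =85/62 = 1.37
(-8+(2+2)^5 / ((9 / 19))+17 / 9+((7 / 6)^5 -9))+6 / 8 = 16715119/7776 = 2149.58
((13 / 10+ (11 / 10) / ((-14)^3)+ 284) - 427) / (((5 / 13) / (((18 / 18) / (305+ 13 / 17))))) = -859305239/713165600 = -1.20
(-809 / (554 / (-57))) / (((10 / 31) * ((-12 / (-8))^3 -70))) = -2859006/738205 = -3.87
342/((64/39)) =208.41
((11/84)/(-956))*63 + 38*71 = 10317119/3824 = 2697.99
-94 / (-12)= 47/6 = 7.83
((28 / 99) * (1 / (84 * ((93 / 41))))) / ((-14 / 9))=-41/42966 = 0.00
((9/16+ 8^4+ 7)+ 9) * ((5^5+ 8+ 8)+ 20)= 207996961/16 = 12999810.06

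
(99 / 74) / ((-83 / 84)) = -4158/3071 = -1.35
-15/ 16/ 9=-5/48 = -0.10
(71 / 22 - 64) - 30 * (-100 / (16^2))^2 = -1472213/22528 = -65.35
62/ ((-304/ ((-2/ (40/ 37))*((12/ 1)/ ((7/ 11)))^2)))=1249083/9310 = 134.17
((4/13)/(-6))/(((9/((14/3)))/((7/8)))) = -49/2106 = -0.02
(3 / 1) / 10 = 3/10 = 0.30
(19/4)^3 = 6859/64 = 107.17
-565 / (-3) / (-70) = -113/42 = -2.69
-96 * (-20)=1920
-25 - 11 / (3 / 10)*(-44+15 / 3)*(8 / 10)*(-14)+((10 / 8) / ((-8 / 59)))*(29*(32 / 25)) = -81916/5 = -16383.20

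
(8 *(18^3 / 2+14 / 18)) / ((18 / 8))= 840032/81 = 10370.77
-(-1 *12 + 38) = -26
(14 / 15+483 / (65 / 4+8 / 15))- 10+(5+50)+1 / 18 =6776173/90630 = 74.77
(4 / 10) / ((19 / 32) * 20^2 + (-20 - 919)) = -4/7015 = 0.00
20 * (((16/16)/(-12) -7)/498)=-425/1494 = -0.28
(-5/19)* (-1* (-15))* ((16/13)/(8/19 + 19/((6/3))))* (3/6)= -1200/4901 = -0.24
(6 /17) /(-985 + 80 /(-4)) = -2/5695 = 0.00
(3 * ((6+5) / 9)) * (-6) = -22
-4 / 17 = -0.24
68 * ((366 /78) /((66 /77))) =372.26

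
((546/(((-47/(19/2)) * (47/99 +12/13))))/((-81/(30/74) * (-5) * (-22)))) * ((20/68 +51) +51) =3211/8738 = 0.37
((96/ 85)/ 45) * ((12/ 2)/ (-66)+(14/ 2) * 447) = 1101376/14025 = 78.53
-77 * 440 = -33880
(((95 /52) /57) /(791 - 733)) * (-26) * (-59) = 295/348 = 0.85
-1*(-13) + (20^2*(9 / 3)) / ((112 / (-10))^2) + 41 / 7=5571/196 = 28.42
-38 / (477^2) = -38/227529 = 0.00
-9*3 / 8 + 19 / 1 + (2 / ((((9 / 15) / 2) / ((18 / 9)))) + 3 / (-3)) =671/24 = 27.96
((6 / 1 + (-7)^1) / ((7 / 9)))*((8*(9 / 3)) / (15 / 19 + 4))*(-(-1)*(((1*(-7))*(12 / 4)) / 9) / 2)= 684/91 = 7.52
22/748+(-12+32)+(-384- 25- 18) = -13837/34 = -406.97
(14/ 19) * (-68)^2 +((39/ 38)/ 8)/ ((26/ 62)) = 1035869/304 = 3407.46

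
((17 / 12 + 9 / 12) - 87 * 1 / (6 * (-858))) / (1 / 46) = 28727/286 = 100.44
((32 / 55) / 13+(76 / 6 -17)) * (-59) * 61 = 33107201/2145 = 15434.59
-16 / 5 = -3.20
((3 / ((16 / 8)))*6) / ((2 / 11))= 99/2 = 49.50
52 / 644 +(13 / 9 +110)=161600/1449 = 111.53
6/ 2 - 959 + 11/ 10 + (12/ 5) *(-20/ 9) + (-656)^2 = 12881273/30 = 429375.77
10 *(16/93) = 160/93 = 1.72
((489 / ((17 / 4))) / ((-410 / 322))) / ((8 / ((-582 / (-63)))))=-363653/3485 = -104.35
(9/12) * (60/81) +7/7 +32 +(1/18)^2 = 10873/324 = 33.56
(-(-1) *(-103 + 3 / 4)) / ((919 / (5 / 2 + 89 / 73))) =-222087/536696 = -0.41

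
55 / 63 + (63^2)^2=992436598/63 = 15752961.87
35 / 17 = 2.06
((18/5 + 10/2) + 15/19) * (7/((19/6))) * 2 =74928/1805 = 41.51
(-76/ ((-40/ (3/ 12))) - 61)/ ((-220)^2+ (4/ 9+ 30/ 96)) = -43578/34848545 = 0.00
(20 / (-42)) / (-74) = 5/777 = 0.01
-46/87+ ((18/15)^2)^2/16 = -21703/54375 = -0.40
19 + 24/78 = 251/13 = 19.31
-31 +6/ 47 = -1451/47 = -30.87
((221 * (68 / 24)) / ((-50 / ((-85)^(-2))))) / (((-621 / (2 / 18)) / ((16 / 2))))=26/10479375 = 0.00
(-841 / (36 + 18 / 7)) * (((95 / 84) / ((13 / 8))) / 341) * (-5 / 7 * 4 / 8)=79895/5027022 = 0.02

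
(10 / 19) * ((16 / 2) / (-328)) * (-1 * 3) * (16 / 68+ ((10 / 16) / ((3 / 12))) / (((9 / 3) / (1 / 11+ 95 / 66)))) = 50845/874038 = 0.06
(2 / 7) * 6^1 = 12/7 = 1.71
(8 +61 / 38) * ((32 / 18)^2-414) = -3946.22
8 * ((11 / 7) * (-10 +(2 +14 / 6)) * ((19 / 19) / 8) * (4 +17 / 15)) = -2057/45 = -45.71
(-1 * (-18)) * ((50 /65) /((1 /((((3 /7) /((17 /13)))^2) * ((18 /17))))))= 379080/240737 = 1.57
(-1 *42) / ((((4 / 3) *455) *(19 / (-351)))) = 243/190 = 1.28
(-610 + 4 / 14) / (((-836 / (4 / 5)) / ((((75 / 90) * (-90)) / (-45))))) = 388/399 = 0.97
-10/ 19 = -0.53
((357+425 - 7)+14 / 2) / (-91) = -8.59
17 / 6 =2.83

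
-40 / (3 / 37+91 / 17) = -12580/1709 = -7.36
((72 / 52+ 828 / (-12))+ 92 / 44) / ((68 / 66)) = -14055/221 = -63.60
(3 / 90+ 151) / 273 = 4531/8190 = 0.55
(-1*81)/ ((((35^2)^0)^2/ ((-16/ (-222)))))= -216/37 = -5.84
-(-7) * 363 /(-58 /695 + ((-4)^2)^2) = 1765995/177862 = 9.93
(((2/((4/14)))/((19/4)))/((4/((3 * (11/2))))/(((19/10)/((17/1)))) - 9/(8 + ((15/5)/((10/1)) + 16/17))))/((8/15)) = 1088703/470900 = 2.31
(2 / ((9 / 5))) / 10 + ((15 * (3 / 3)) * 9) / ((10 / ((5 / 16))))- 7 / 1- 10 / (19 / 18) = -66451/5472 = -12.14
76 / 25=3.04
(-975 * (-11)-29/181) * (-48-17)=-126177740/181 = -697114.59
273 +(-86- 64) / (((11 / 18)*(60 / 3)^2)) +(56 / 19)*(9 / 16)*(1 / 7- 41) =171087/836 = 204.65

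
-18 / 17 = -1.06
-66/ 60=-11/10 = -1.10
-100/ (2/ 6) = -300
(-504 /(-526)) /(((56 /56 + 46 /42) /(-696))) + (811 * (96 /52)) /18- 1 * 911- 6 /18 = -43116542/37609 = -1146.44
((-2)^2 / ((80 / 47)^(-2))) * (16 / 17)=409600/37553 = 10.91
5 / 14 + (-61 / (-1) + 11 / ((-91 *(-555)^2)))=61.36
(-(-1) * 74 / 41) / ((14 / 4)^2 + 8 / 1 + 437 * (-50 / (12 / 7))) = -888/6260987 = 0.00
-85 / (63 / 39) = -1105/21 = -52.62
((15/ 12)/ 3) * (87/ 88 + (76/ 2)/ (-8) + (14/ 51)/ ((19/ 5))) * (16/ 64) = -1572895/4093056 = -0.38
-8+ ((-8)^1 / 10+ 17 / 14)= -531/70 = -7.59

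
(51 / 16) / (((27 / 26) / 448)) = 12376/9 = 1375.11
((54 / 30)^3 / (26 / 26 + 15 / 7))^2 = 26040609/7562500 = 3.44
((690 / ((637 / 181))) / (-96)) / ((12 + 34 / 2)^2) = -20815/8571472 = 0.00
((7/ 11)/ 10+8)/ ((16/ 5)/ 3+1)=2661/682 = 3.90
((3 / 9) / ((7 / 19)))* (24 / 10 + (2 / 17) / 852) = 1651271/760410 = 2.17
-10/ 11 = -0.91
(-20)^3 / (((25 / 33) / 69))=-728640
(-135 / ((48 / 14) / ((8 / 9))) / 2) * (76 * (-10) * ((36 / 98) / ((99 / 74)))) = 281200/77 = 3651.95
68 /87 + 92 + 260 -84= 23384/87 = 268.78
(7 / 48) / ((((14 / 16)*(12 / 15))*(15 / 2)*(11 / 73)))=73/396 = 0.18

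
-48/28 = -12/7 = -1.71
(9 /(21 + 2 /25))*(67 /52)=15075/27404 = 0.55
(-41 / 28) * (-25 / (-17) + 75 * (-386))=20177125/476 = 42388.92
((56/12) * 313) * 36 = 52584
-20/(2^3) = -5/2 = -2.50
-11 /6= -1.83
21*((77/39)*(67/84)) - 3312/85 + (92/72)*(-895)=-45727321/39780 = -1149.51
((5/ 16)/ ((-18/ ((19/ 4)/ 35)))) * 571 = -10849/8064 = -1.35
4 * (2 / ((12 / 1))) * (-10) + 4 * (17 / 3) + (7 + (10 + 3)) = 36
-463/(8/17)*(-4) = 7871/2 = 3935.50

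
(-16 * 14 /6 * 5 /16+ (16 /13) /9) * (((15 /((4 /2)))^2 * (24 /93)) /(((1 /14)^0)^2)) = -67450/403 = -167.37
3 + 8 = 11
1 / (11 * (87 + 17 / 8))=8/7843 = 0.00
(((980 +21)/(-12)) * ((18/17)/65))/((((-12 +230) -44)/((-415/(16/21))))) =134211/31552 = 4.25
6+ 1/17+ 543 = 9334/17 = 549.06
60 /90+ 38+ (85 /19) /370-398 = -1515617/4218 = -359.32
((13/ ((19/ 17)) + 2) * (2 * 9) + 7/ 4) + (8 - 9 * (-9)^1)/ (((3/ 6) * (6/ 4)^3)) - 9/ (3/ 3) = 596843/2052 = 290.86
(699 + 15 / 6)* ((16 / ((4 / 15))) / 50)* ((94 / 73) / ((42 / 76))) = 5011516/2555 = 1961.45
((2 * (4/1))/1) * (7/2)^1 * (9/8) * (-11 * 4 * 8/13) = -11088/13 = -852.92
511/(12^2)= 511/144 = 3.55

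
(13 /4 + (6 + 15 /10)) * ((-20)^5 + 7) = -137599699/4 = -34399924.75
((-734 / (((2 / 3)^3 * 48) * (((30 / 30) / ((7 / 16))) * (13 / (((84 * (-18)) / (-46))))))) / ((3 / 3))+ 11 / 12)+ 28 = -6469415/229632 = -28.17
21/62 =0.34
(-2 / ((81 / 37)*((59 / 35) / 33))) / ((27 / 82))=-2336180/43011 = -54.32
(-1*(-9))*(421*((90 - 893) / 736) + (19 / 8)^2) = -6010407/1472 = -4083.16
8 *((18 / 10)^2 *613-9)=395424/25 = 15816.96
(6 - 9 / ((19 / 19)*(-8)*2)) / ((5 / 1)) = 21/16 = 1.31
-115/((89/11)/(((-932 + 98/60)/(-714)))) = -7061483/381276 = -18.52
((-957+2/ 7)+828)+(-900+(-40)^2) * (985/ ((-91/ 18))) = -12422713/91 = -136513.33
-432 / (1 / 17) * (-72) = 528768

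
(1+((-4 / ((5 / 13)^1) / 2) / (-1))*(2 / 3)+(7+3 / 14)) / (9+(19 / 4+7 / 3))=4906/6755 = 0.73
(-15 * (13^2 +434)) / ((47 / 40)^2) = -14472000/2209 = -6551.38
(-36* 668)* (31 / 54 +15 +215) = -16634536/3 = -5544845.33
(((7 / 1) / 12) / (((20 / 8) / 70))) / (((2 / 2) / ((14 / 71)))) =3.22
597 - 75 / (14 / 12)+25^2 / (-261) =968894/1827 = 530.32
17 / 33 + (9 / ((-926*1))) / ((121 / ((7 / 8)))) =1385107/2689104 = 0.52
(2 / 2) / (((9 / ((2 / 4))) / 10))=5/9 = 0.56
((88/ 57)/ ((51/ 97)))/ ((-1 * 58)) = -4268/84303 = -0.05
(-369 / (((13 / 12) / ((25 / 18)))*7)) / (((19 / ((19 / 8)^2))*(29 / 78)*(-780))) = 11685/168896 = 0.07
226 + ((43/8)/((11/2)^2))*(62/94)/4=10283429/45496 = 226.03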